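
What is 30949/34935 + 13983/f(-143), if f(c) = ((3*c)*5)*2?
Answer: -23714993/9991410 ≈ -2.3735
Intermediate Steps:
f(c) = 30*c (f(c) = (15*c)*2 = 30*c)
30949/34935 + 13983/f(-143) = 30949/34935 + 13983/((30*(-143))) = 30949*(1/34935) + 13983/(-4290) = 30949/34935 + 13983*(-1/4290) = 30949/34935 - 4661/1430 = -23714993/9991410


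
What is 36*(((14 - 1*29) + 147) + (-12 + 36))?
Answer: 5616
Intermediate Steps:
36*(((14 - 1*29) + 147) + (-12 + 36)) = 36*(((14 - 29) + 147) + 24) = 36*((-15 + 147) + 24) = 36*(132 + 24) = 36*156 = 5616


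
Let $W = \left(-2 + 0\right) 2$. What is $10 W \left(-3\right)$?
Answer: $120$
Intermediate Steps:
$W = -4$ ($W = \left(-2\right) 2 = -4$)
$10 W \left(-3\right) = 10 \left(-4\right) \left(-3\right) = \left(-40\right) \left(-3\right) = 120$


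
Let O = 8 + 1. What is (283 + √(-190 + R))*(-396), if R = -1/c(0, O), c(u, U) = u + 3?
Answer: -112068 - 132*I*√1713 ≈ -1.1207e+5 - 5463.3*I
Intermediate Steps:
O = 9
c(u, U) = 3 + u
R = -⅓ (R = -1/(3 + 0) = -1/3 = -1*⅓ = -⅓ ≈ -0.33333)
(283 + √(-190 + R))*(-396) = (283 + √(-190 - ⅓))*(-396) = (283 + √(-571/3))*(-396) = (283 + I*√1713/3)*(-396) = -112068 - 132*I*√1713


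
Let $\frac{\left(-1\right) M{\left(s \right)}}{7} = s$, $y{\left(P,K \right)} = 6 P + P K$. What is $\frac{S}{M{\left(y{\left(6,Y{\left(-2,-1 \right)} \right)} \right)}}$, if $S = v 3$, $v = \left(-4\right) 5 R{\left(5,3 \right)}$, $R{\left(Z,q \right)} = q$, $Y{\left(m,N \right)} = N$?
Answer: $\frac{6}{7} \approx 0.85714$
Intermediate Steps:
$y{\left(P,K \right)} = 6 P + K P$
$M{\left(s \right)} = - 7 s$
$v = -60$ ($v = \left(-4\right) 5 \cdot 3 = \left(-20\right) 3 = -60$)
$S = -180$ ($S = \left(-60\right) 3 = -180$)
$\frac{S}{M{\left(y{\left(6,Y{\left(-2,-1 \right)} \right)} \right)}} = - \frac{180}{\left(-7\right) 6 \left(6 - 1\right)} = - \frac{180}{\left(-7\right) 6 \cdot 5} = - \frac{180}{\left(-7\right) 30} = - \frac{180}{-210} = \left(-180\right) \left(- \frac{1}{210}\right) = \frac{6}{7}$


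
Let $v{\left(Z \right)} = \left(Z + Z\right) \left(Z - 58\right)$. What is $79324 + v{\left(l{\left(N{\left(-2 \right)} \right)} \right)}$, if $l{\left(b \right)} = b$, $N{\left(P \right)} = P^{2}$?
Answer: $78892$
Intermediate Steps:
$v{\left(Z \right)} = 2 Z \left(-58 + Z\right)$
$79324 + v{\left(l{\left(N{\left(-2 \right)} \right)} \right)} = 79324 + 2 \left(-2\right)^{2} \left(-58 + \left(-2\right)^{2}\right) = 79324 + 2 \cdot 4 \left(-58 + 4\right) = 79324 + 2 \cdot 4 \left(-54\right) = 79324 - 432 = 78892$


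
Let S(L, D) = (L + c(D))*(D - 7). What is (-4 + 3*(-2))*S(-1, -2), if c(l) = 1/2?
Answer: -45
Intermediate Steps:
c(l) = ½ (c(l) = 1*(½) = ½)
S(L, D) = (½ + L)*(-7 + D) (S(L, D) = (L + ½)*(D - 7) = (½ + L)*(-7 + D))
(-4 + 3*(-2))*S(-1, -2) = (-4 + 3*(-2))*(-7/2 + (½)*(-2) - 7*(-1) - 2*(-1)) = (-4 - 6)*(-7/2 - 1 + 7 + 2) = -10*9/2 = -45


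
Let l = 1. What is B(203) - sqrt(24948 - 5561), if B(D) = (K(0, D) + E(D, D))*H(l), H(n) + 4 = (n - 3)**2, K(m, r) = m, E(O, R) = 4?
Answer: -sqrt(19387) ≈ -139.24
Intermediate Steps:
H(n) = -4 + (-3 + n)**2 (H(n) = -4 + (n - 3)**2 = -4 + (-3 + n)**2)
B(D) = 0 (B(D) = (0 + 4)*(-4 + (-3 + 1)**2) = 4*(-4 + (-2)**2) = 4*(-4 + 4) = 4*0 = 0)
B(203) - sqrt(24948 - 5561) = 0 - sqrt(24948 - 5561) = 0 - sqrt(19387) = -sqrt(19387)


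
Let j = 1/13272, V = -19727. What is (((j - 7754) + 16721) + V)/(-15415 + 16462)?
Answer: -142806719/13895784 ≈ -10.277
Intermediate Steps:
j = 1/13272 ≈ 7.5347e-5
(((j - 7754) + 16721) + V)/(-15415 + 16462) = (((1/13272 - 7754) + 16721) - 19727)/(-15415 + 16462) = ((-102911087/13272 + 16721) - 19727)/1047 = (119010025/13272 - 19727)*(1/1047) = -142806719/13272*1/1047 = -142806719/13895784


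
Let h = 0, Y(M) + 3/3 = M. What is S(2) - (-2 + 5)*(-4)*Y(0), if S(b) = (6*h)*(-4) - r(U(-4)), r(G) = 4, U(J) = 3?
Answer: -16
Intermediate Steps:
Y(M) = -1 + M
S(b) = -4 (S(b) = (6*0)*(-4) - 1*4 = 0*(-4) - 4 = 0 - 4 = -4)
S(2) - (-2 + 5)*(-4)*Y(0) = -4 - (-2 + 5)*(-4)*(-1 + 0) = -4 - 3*(-4)*(-1) = -4 - (-12)*(-1) = -4 - 1*12 = -4 - 12 = -16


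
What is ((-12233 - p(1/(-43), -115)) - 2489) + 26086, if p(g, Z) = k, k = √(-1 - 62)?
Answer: 11364 - 3*I*√7 ≈ 11364.0 - 7.9373*I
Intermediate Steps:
k = 3*I*√7 (k = √(-63) = 3*I*√7 ≈ 7.9373*I)
p(g, Z) = 3*I*√7
((-12233 - p(1/(-43), -115)) - 2489) + 26086 = ((-12233 - 3*I*√7) - 2489) + 26086 = (-14722 - 3*I*√7) + 26086 = 11364 - 3*I*√7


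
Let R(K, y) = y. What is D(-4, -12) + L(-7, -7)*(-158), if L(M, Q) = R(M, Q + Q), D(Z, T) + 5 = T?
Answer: 2195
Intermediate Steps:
D(Z, T) = -5 + T
L(M, Q) = 2*Q (L(M, Q) = Q + Q = 2*Q)
D(-4, -12) + L(-7, -7)*(-158) = (-5 - 12) + (2*(-7))*(-158) = -17 - 14*(-158) = -17 + 2212 = 2195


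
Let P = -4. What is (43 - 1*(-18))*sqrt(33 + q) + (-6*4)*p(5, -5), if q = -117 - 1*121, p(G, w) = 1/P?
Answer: 6 + 61*I*sqrt(205) ≈ 6.0 + 873.39*I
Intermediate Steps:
p(G, w) = -1/4 (p(G, w) = 1/(-4) = -1/4)
q = -238 (q = -117 - 121 = -238)
(43 - 1*(-18))*sqrt(33 + q) + (-6*4)*p(5, -5) = (43 - 1*(-18))*sqrt(33 - 238) - 6*4*(-1/4) = (43 + 18)*sqrt(-205) - 24*(-1/4) = 61*(I*sqrt(205)) + 6 = 61*I*sqrt(205) + 6 = 6 + 61*I*sqrt(205)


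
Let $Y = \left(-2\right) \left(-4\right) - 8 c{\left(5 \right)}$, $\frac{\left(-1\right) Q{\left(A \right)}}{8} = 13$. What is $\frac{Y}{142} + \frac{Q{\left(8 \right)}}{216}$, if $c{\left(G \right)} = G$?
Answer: $- \frac{1355}{1917} \approx -0.70683$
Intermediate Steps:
$Q{\left(A \right)} = -104$ ($Q{\left(A \right)} = \left(-8\right) 13 = -104$)
$Y = -32$ ($Y = \left(-2\right) \left(-4\right) - 40 = 8 - 40 = -32$)
$\frac{Y}{142} + \frac{Q{\left(8 \right)}}{216} = - \frac{32}{142} - \frac{104}{216} = \left(-32\right) \frac{1}{142} - \frac{13}{27} = - \frac{16}{71} - \frac{13}{27} = - \frac{1355}{1917}$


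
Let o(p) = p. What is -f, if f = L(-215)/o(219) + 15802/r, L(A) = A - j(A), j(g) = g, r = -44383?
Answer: 15802/44383 ≈ 0.35604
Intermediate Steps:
L(A) = 0 (L(A) = A - A = 0)
f = -15802/44383 (f = 0/219 + 15802/(-44383) = 0*(1/219) + 15802*(-1/44383) = 0 - 15802/44383 = -15802/44383 ≈ -0.35604)
-f = -1*(-15802/44383) = 15802/44383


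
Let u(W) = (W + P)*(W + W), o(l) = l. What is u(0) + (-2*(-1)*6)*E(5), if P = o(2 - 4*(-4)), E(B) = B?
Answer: 60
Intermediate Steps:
P = 18 (P = 2 - 4*(-4) = 2 + 16 = 18)
u(W) = 2*W*(18 + W) (u(W) = (W + 18)*(W + W) = (18 + W)*(2*W) = 2*W*(18 + W))
u(0) + (-2*(-1)*6)*E(5) = 2*0*(18 + 0) + (-2*(-1)*6)*5 = 2*0*18 + (2*6)*5 = 0 + 12*5 = 0 + 60 = 60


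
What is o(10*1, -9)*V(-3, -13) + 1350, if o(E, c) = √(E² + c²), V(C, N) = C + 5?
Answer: 1350 + 2*√181 ≈ 1376.9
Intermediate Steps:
V(C, N) = 5 + C
o(10*1, -9)*V(-3, -13) + 1350 = √((10*1)² + (-9)²)*(5 - 3) + 1350 = √(10² + 81)*2 + 1350 = √(100 + 81)*2 + 1350 = √181*2 + 1350 = 2*√181 + 1350 = 1350 + 2*√181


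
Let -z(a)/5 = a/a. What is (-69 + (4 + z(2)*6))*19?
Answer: -1805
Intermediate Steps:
z(a) = -5 (z(a) = -5*a/a = -5*1 = -5)
(-69 + (4 + z(2)*6))*19 = (-69 + (4 - 5*6))*19 = (-69 + (4 - 30))*19 = (-69 - 26)*19 = -95*19 = -1805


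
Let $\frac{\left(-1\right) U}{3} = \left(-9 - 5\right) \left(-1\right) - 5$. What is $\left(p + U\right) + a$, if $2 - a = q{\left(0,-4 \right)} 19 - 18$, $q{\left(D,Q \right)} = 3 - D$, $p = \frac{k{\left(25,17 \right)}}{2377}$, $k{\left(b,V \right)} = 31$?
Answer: $- \frac{152097}{2377} \approx -63.987$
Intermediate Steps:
$p = \frac{31}{2377} \approx 0.013042$
$U = -27$ ($U = - 3 \left(\left(-9 - 5\right) \left(-1\right) - 5\right) = - 3 \left(\left(-14\right) \left(-1\right) - 5\right) = - 3 \left(14 - 5\right) = \left(-3\right) 9 = -27$)
$a = -37$ ($a = 2 - \left(\left(3 - 0\right) 19 - 18\right) = 2 - \left(\left(3 + 0\right) 19 - 18\right) = 2 - \left(3 \cdot 19 - 18\right) = 2 - \left(57 - 18\right) = 2 - 39 = -37$)
$\left(p + U\right) + a = \left(\frac{31}{2377} - 27\right) - 37 = - \frac{64148}{2377} - 37 = - \frac{152097}{2377}$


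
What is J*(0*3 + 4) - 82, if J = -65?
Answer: -342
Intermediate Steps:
J*(0*3 + 4) - 82 = -65*(0*3 + 4) - 82 = -65*(0 + 4) - 82 = -65*4 - 82 = -260 - 82 = -342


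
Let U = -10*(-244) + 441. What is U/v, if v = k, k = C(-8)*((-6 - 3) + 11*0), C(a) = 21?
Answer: -2881/189 ≈ -15.243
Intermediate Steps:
k = -189 (k = 21*((-6 - 3) + 11*0) = 21*(-9 + 0) = 21*(-9) = -189)
v = -189
U = 2881 (U = 2440 + 441 = 2881)
U/v = 2881/(-189) = 2881*(-1/189) = -2881/189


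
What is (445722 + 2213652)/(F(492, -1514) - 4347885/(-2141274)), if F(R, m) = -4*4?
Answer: -632716489164/3323611 ≈ -1.9037e+5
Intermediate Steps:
F(R, m) = -16
(445722 + 2213652)/(F(492, -1514) - 4347885/(-2141274)) = (445722 + 2213652)/(-16 - 4347885/(-2141274)) = 2659374/(-16 - 4347885*(-1/2141274)) = 2659374/(-16 + 1449295/713758) = 2659374/(-9970833/713758) = 2659374*(-713758/9970833) = -632716489164/3323611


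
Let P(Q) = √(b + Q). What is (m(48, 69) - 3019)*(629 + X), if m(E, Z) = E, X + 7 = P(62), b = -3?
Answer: -1847962 - 2971*√59 ≈ -1.8708e+6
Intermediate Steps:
P(Q) = √(-3 + Q)
X = -7 + √59 (X = -7 + √(-3 + 62) = -7 + √59 ≈ 0.68115)
(m(48, 69) - 3019)*(629 + X) = (48 - 3019)*(629 + (-7 + √59)) = -2971*(622 + √59) = -1847962 - 2971*√59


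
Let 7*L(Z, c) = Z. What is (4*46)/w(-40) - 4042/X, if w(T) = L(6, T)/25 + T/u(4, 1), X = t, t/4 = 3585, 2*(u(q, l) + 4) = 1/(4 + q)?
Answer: 44465671/2502330 ≈ 17.770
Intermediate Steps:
L(Z, c) = Z/7
u(q, l) = -4 + 1/(2*(4 + q))
t = 14340 (t = 4*3585 = 14340)
X = 14340
w(T) = 6/175 - 16*T/63 (w(T) = ((⅐)*6)/25 + T/(((-31 - 8*4)/(2*(4 + 4)))) = (6/7)*(1/25) + T/(((½)*(-31 - 32)/8)) = 6/175 + T/(((½)*(⅛)*(-63))) = 6/175 + T/(-63/16) = 6/175 + T*(-16/63) = 6/175 - 16*T/63)
(4*46)/w(-40) - 4042/X = (4*46)/(6/175 - 16/63*(-40)) - 4042/14340 = 184/(6/175 + 640/63) - 4042*1/14340 = 184/(16054/1575) - 2021/7170 = 184*(1575/16054) - 2021/7170 = 6300/349 - 2021/7170 = 44465671/2502330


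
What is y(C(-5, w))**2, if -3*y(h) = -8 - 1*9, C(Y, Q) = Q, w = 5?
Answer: 289/9 ≈ 32.111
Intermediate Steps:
y(h) = 17/3 (y(h) = -(-8 - 1*9)/3 = -(-8 - 9)/3 = -1/3*(-17) = 17/3)
y(C(-5, w))**2 = (17/3)**2 = 289/9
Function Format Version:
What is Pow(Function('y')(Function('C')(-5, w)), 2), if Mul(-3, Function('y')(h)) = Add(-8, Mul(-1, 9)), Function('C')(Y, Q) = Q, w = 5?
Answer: Rational(289, 9) ≈ 32.111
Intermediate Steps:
Function('y')(h) = Rational(17, 3) (Function('y')(h) = Mul(Rational(-1, 3), Add(-8, Mul(-1, 9))) = Mul(Rational(-1, 3), Add(-8, -9)) = Mul(Rational(-1, 3), -17) = Rational(17, 3))
Pow(Function('y')(Function('C')(-5, w)), 2) = Pow(Rational(17, 3), 2) = Rational(289, 9)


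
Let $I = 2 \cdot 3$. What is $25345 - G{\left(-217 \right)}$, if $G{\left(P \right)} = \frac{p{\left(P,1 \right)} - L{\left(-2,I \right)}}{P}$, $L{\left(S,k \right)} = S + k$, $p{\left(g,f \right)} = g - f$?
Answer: $\frac{5499643}{217} \approx 25344.0$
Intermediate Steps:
$I = 6$
$G{\left(P \right)} = \frac{-5 + P}{P}$ ($G{\left(P \right)} = \frac{\left(P - 1\right) - \left(-2 + 6\right)}{P} = \frac{\left(P - 1\right) - 4}{P} = \frac{\left(-1 + P\right) - 4}{P} = \frac{-5 + P}{P}$)
$25345 - G{\left(-217 \right)} = 25345 - \frac{-5 - 217}{-217} = 25345 - \left(- \frac{1}{217}\right) \left(-222\right) = 25345 - \frac{222}{217} = \frac{5499643}{217}$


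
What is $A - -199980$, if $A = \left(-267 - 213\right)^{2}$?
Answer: $430380$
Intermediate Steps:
$A = 230400$ ($A = \left(-480\right)^{2} = 230400$)
$A - -199980 = 230400 - -199980 = 230400 + 199980 = 430380$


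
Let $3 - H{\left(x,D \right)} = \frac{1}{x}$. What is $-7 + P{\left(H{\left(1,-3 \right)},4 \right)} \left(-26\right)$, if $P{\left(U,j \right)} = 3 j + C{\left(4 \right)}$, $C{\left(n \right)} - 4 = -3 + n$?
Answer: $-449$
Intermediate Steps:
$C{\left(n \right)} = 1 + n$ ($C{\left(n \right)} = 4 + \left(-3 + n\right) = 1 + n$)
$H{\left(x,D \right)} = 3 - \frac{1}{x}$
$P{\left(U,j \right)} = 5 + 3 j$ ($P{\left(U,j \right)} = 3 j + \left(1 + 4\right) = 3 j + 5 = 5 + 3 j$)
$-7 + P{\left(H{\left(1,-3 \right)},4 \right)} \left(-26\right) = -7 + \left(5 + 3 \cdot 4\right) \left(-26\right) = -7 + \left(5 + 12\right) \left(-26\right) = -7 + 17 \left(-26\right) = -7 - 442 = -449$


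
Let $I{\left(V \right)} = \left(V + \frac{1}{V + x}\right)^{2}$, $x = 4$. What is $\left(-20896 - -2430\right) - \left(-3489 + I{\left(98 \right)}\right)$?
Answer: $- \frac{255760717}{10404} \approx -24583.0$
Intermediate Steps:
$I{\left(V \right)} = \left(V + \frac{1}{4 + V}\right)^{2}$ ($I{\left(V \right)} = \left(V + \frac{1}{V + 4}\right)^{2} = \left(V + \frac{1}{4 + V}\right)^{2}$)
$\left(-20896 - -2430\right) - \left(-3489 + I{\left(98 \right)}\right) = \left(-20896 - -2430\right) + \left(3489 - \frac{\left(1 + 98^{2} + 4 \cdot 98\right)^{2}}{\left(4 + 98\right)^{2}}\right) = \left(-20896 + \left(2500 - 70\right)\right) + \left(3489 - \frac{\left(1 + 9604 + 392\right)^{2}}{10404}\right) = \left(-20896 + 2430\right) + \left(3489 - \frac{9997^{2}}{10404}\right) = -18466 + \left(3489 - \frac{1}{10404} \cdot 99940009\right) = -18466 + \left(3489 - \frac{99940009}{10404}\right) = -18466 - \frac{63640453}{10404} = - \frac{255760717}{10404}$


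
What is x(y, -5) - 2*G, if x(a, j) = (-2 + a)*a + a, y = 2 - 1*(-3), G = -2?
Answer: 24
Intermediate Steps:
y = 5 (y = 2 + 3 = 5)
x(a, j) = a + a*(-2 + a) (x(a, j) = a*(-2 + a) + a = a + a*(-2 + a))
x(y, -5) - 2*G = 5*(-1 + 5) - 2*(-2) = 5*4 + 4 = 20 + 4 = 24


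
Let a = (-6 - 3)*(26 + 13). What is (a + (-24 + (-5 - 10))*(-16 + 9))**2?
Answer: 6084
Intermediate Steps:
a = -351 (a = -9*39 = -351)
(a + (-24 + (-5 - 10))*(-16 + 9))**2 = (-351 + (-24 + (-5 - 10))*(-16 + 9))**2 = (-351 + (-24 - 15)*(-7))**2 = (-351 - 39*(-7))**2 = (-351 + 273)**2 = (-78)**2 = 6084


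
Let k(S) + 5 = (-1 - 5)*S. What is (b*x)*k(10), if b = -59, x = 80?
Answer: 306800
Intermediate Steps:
k(S) = -5 - 6*S (k(S) = -5 + (-1 - 5)*S = -5 - 6*S)
(b*x)*k(10) = (-59*80)*(-5 - 6*10) = -4720*(-5 - 60) = -4720*(-65) = 306800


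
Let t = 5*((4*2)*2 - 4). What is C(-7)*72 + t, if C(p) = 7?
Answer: 564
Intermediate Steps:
t = 60 (t = 5*(8*2 - 4) = 5*(16 - 4) = 5*12 = 60)
C(-7)*72 + t = 7*72 + 60 = 504 + 60 = 564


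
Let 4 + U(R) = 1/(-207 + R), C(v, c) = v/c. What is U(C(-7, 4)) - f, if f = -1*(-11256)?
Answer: -9402104/835 ≈ -11260.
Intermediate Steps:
U(R) = -4 + 1/(-207 + R)
f = 11256
U(C(-7, 4)) - f = (829 - (-28)/4)/(-207 - 7/4) - 1*11256 = (829 - (-28)/4)/(-207 - 7*1/4) - 11256 = (829 - 4*(-7/4))/(-207 - 7/4) - 11256 = (829 + 7)/(-835/4) - 11256 = -4/835*836 - 11256 = -3344/835 - 11256 = -9402104/835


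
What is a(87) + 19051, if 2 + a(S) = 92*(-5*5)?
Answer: 16749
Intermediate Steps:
a(S) = -2302 (a(S) = -2 + 92*(-5*5) = -2 + 92*(-25) = -2 - 2300 = -2302)
a(87) + 19051 = -2302 + 19051 = 16749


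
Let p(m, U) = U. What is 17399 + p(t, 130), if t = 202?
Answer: 17529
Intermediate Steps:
17399 + p(t, 130) = 17399 + 130 = 17529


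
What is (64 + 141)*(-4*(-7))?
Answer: 5740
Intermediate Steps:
(64 + 141)*(-4*(-7)) = 205*28 = 5740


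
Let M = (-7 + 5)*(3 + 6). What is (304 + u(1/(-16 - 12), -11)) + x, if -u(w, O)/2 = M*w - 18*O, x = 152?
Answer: 411/7 ≈ 58.714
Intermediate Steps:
M = -18 (M = -2*9 = -18)
u(w, O) = 36*O + 36*w (u(w, O) = -2*(-18*w - 18*O) = -2*(-18*O - 18*w) = 36*O + 36*w)
(304 + u(1/(-16 - 12), -11)) + x = (304 + (36*(-11) + 36/(-16 - 12))) + 152 = (304 + (-396 + 36/(-28))) + 152 = (304 + (-396 + 36*(-1/28))) + 152 = (304 + (-396 - 9/7)) + 152 = (304 - 2781/7) + 152 = -653/7 + 152 = 411/7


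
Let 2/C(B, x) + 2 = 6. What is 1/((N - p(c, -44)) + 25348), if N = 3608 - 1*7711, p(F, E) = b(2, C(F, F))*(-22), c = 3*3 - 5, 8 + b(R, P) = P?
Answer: 1/21080 ≈ 4.7438e-5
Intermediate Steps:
C(B, x) = ½ (C(B, x) = 2/(-2 + 6) = 2/4 = 2*(¼) = ½)
b(R, P) = -8 + P
c = 4 (c = 9 - 5 = 4)
p(F, E) = 165 (p(F, E) = (-8 + ½)*(-22) = -15/2*(-22) = 165)
N = -4103 (N = 3608 - 7711 = -4103)
1/((N - p(c, -44)) + 25348) = 1/((-4103 - 1*165) + 25348) = 1/((-4103 - 165) + 25348) = 1/(-4268 + 25348) = 1/21080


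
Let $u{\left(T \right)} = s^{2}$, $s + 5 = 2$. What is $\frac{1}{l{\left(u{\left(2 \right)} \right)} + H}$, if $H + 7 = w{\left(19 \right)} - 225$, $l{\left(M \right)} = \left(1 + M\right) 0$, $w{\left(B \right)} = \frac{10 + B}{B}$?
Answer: $- \frac{19}{4379} \approx -0.0043389$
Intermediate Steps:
$s = -3$ ($s = -5 + 2 = -3$)
$w{\left(B \right)} = \frac{10 + B}{B}$
$u{\left(T \right)} = 9$ ($u{\left(T \right)} = \left(-3\right)^{2} = 9$)
$l{\left(M \right)} = 0$
$H = - \frac{4379}{19}$ ($H = -7 - \left(225 - \frac{10 + 19}{19}\right) = -7 + \left(\frac{1}{19} \cdot 29 - 225\right) = -7 + \left(\frac{29}{19} - 225\right) = -7 - \frac{4246}{19} = - \frac{4379}{19} \approx -230.47$)
$\frac{1}{l{\left(u{\left(2 \right)} \right)} + H} = \frac{1}{0 - \frac{4379}{19}} = \frac{1}{- \frac{4379}{19}} = - \frac{19}{4379}$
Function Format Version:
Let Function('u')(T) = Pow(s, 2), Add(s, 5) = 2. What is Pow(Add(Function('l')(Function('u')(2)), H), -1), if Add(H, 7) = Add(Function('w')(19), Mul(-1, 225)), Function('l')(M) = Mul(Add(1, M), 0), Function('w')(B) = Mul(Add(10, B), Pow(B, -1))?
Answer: Rational(-19, 4379) ≈ -0.0043389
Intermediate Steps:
s = -3 (s = Add(-5, 2) = -3)
Function('w')(B) = Mul(Pow(B, -1), Add(10, B))
Function('u')(T) = 9 (Function('u')(T) = Pow(-3, 2) = 9)
Function('l')(M) = 0
H = Rational(-4379, 19) (H = Add(-7, Add(Mul(Pow(19, -1), Add(10, 19)), Mul(-1, 225))) = Add(-7, Add(Mul(Rational(1, 19), 29), -225)) = Add(-7, Add(Rational(29, 19), -225)) = Add(-7, Rational(-4246, 19)) = Rational(-4379, 19) ≈ -230.47)
Pow(Add(Function('l')(Function('u')(2)), H), -1) = Pow(Add(0, Rational(-4379, 19)), -1) = Pow(Rational(-4379, 19), -1) = Rational(-19, 4379)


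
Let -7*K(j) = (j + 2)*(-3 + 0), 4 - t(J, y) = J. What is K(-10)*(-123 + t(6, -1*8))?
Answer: 3000/7 ≈ 428.57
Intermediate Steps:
t(J, y) = 4 - J
K(j) = 6/7 + 3*j/7 (K(j) = -(j + 2)*(-3 + 0)/7 = -(2 + j)*(-3)/7 = -(-6 - 3*j)/7 = 6/7 + 3*j/7)
K(-10)*(-123 + t(6, -1*8)) = (6/7 + (3/7)*(-10))*(-123 + (4 - 1*6)) = (6/7 - 30/7)*(-123 + (4 - 6)) = -24*(-123 - 2)/7 = -24/7*(-125) = 3000/7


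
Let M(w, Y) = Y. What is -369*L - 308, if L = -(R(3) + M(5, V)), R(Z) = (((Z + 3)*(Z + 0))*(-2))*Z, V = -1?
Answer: -40529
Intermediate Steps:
R(Z) = -2*Z²*(3 + Z) (R(Z) = (((3 + Z)*Z)*(-2))*Z = ((Z*(3 + Z))*(-2))*Z = (-2*Z*(3 + Z))*Z = -2*Z²*(3 + Z))
L = 109 (L = -(2*3²*(-3 - 1*3) - 1) = -(2*9*(-3 - 3) - 1) = -(2*9*(-6) - 1) = -(-108 - 1) = -1*(-109) = 109)
-369*L - 308 = -369*109 - 308 = -40221 - 308 = -40529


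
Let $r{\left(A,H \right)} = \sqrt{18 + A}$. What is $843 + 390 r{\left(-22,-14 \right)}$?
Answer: $843 + 780 i \approx 843.0 + 780.0 i$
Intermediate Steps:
$843 + 390 r{\left(-22,-14 \right)} = 843 + 390 \sqrt{18 - 22} = 843 + 390 \sqrt{-4} = 843 + 390 \cdot 2 i = 843 + 780 i$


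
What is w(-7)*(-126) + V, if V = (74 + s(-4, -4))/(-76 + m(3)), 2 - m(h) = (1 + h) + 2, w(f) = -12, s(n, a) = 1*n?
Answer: 12089/8 ≈ 1511.1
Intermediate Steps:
s(n, a) = n
m(h) = -1 - h (m(h) = 2 - ((1 + h) + 2) = 2 - (3 + h) = 2 + (-3 - h) = -1 - h)
V = -7/8 (V = (74 - 4)/(-76 + (-1 - 1*3)) = 70/(-76 + (-1 - 3)) = 70/(-76 - 4) = 70/(-80) = 70*(-1/80) = -7/8 ≈ -0.87500)
w(-7)*(-126) + V = -12*(-126) - 7/8 = 1512 - 7/8 = 12089/8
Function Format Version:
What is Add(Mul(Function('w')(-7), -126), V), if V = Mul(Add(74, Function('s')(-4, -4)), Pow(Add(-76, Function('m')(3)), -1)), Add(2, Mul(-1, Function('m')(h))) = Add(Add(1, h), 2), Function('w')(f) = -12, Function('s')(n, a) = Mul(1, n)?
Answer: Rational(12089, 8) ≈ 1511.1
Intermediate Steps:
Function('s')(n, a) = n
Function('m')(h) = Add(-1, Mul(-1, h)) (Function('m')(h) = Add(2, Mul(-1, Add(Add(1, h), 2))) = Add(2, Mul(-1, Add(3, h))) = Add(2, Add(-3, Mul(-1, h))) = Add(-1, Mul(-1, h)))
V = Rational(-7, 8) (V = Mul(Add(74, -4), Pow(Add(-76, Add(-1, Mul(-1, 3))), -1)) = Mul(70, Pow(Add(-76, Add(-1, -3)), -1)) = Mul(70, Pow(Add(-76, -4), -1)) = Mul(70, Pow(-80, -1)) = Mul(70, Rational(-1, 80)) = Rational(-7, 8) ≈ -0.87500)
Add(Mul(Function('w')(-7), -126), V) = Add(Mul(-12, -126), Rational(-7, 8)) = Add(1512, Rational(-7, 8)) = Rational(12089, 8)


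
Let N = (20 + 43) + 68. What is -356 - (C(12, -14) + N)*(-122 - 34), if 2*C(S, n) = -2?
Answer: 19924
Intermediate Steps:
C(S, n) = -1 (C(S, n) = (½)*(-2) = -1)
N = 131 (N = 63 + 68 = 131)
-356 - (C(12, -14) + N)*(-122 - 34) = -356 - (-1 + 131)*(-122 - 34) = -356 - 130*(-156) = -356 - 1*(-20280) = -356 + 20280 = 19924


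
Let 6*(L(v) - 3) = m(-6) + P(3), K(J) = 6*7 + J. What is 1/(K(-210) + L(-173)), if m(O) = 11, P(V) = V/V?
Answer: -1/163 ≈ -0.0061350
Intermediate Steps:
P(V) = 1
K(J) = 42 + J
L(v) = 5 (L(v) = 3 + (11 + 1)/6 = 3 + (⅙)*12 = 3 + 2 = 5)
1/(K(-210) + L(-173)) = 1/((42 - 210) + 5) = 1/(-168 + 5) = 1/(-163) = -1/163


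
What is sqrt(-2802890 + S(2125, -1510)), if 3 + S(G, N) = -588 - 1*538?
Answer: I*sqrt(2804019) ≈ 1674.5*I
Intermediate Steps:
S(G, N) = -1129 (S(G, N) = -3 + (-588 - 1*538) = -3 + (-588 - 538) = -3 - 1126 = -1129)
sqrt(-2802890 + S(2125, -1510)) = sqrt(-2802890 - 1129) = sqrt(-2804019) = I*sqrt(2804019)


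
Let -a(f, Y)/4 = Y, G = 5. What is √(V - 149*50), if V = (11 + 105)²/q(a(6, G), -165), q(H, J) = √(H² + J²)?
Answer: √(-9096636250 + 2973776*√1105)/1105 ≈ 85.843*I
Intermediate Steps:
a(f, Y) = -4*Y
V = 13456*√1105/5525 (V = (11 + 105)²/(√((-4*5)² + (-165)²)) = 116²/(√((-20)² + 27225)) = 13456/(√(400 + 27225)) = 13456/(√27625) = 13456/((5*√1105)) = 13456*(√1105/5525) = 13456*√1105/5525 ≈ 80.959)
√(V - 149*50) = √(13456*√1105/5525 - 149*50) = √(13456*√1105/5525 - 7450) = √(-7450 + 13456*√1105/5525)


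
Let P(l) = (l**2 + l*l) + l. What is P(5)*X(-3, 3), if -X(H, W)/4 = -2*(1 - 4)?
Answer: -1320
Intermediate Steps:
P(l) = l + 2*l**2 (P(l) = (l**2 + l**2) + l = 2*l**2 + l = l + 2*l**2)
X(H, W) = -24 (X(H, W) = -(-8)*(1 - 4) = -(-8)*(-3) = -4*6 = -24)
P(5)*X(-3, 3) = (5*(1 + 2*5))*(-24) = (5*(1 + 10))*(-24) = (5*11)*(-24) = 55*(-24) = -1320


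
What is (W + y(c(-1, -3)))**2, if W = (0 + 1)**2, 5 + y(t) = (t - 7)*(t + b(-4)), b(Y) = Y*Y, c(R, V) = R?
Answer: 15376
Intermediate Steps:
b(Y) = Y**2
y(t) = -5 + (-7 + t)*(16 + t) (y(t) = -5 + (t - 7)*(t + (-4)**2) = -5 + (-7 + t)*(t + 16) = -5 + (-7 + t)*(16 + t))
W = 1 (W = 1**2 = 1)
(W + y(c(-1, -3)))**2 = (1 + (-117 + (-1)**2 + 9*(-1)))**2 = (1 + (-117 + 1 - 9))**2 = (1 - 125)**2 = (-124)**2 = 15376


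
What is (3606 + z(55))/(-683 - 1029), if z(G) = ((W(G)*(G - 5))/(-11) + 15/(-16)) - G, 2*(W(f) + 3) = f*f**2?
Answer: 65922789/301312 ≈ 218.79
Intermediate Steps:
W(f) = -3 + f**3/2 (W(f) = -3 + (f*f**2)/2 = -3 + f**3/2)
z(G) = -15/16 - G - (-5 + G)*(-3 + G**3/2)/11 (z(G) = (((-3 + G**3/2)*(G - 5))/(-11) + 15/(-16)) - G = (((-3 + G**3/2)*(-5 + G))*(-1/11) + 15*(-1/16)) - G = (((-5 + G)*(-3 + G**3/2))*(-1/11) - 15/16) - G = (-(-5 + G)*(-3 + G**3/2)/11 - 15/16) - G = (-15/16 - (-5 + G)*(-3 + G**3/2)/11) - G = -15/16 - G - (-5 + G)*(-3 + G**3/2)/11)
(3606 + z(55))/(-683 - 1029) = (3606 + (-405/176 - 8/11*55 - 1/22*55**4 + (5/22)*55**3))/(-683 - 1029) = (3606 + (-405/176 - 40 - 1/22*9150625 + (5/22)*166375))/(-1712) = (3606 + (-405/176 - 40 - 831875/2 + 75625/2))*(-1/1712) = (3606 - 66557445/176)*(-1/1712) = -65922789/176*(-1/1712) = 65922789/301312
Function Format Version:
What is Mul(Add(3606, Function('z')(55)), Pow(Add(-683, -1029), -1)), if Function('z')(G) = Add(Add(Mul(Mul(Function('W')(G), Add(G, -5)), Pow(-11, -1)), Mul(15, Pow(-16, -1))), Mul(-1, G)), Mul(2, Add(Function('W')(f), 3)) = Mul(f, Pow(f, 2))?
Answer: Rational(65922789, 301312) ≈ 218.79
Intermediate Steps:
Function('W')(f) = Add(-3, Mul(Rational(1, 2), Pow(f, 3))) (Function('W')(f) = Add(-3, Mul(Rational(1, 2), Mul(f, Pow(f, 2)))) = Add(-3, Mul(Rational(1, 2), Pow(f, 3))))
Function('z')(G) = Add(Rational(-15, 16), Mul(-1, G), Mul(Rational(-1, 11), Add(-5, G), Add(-3, Mul(Rational(1, 2), Pow(G, 3))))) (Function('z')(G) = Add(Add(Mul(Mul(Add(-3, Mul(Rational(1, 2), Pow(G, 3))), Add(G, -5)), Pow(-11, -1)), Mul(15, Pow(-16, -1))), Mul(-1, G)) = Add(Add(Mul(Mul(Add(-3, Mul(Rational(1, 2), Pow(G, 3))), Add(-5, G)), Rational(-1, 11)), Mul(15, Rational(-1, 16))), Mul(-1, G)) = Add(Add(Mul(Mul(Add(-5, G), Add(-3, Mul(Rational(1, 2), Pow(G, 3)))), Rational(-1, 11)), Rational(-15, 16)), Mul(-1, G)) = Add(Add(Mul(Rational(-1, 11), Add(-5, G), Add(-3, Mul(Rational(1, 2), Pow(G, 3)))), Rational(-15, 16)), Mul(-1, G)) = Add(Add(Rational(-15, 16), Mul(Rational(-1, 11), Add(-5, G), Add(-3, Mul(Rational(1, 2), Pow(G, 3))))), Mul(-1, G)) = Add(Rational(-15, 16), Mul(-1, G), Mul(Rational(-1, 11), Add(-5, G), Add(-3, Mul(Rational(1, 2), Pow(G, 3))))))
Mul(Add(3606, Function('z')(55)), Pow(Add(-683, -1029), -1)) = Mul(Add(3606, Add(Rational(-405, 176), Mul(Rational(-8, 11), 55), Mul(Rational(-1, 22), Pow(55, 4)), Mul(Rational(5, 22), Pow(55, 3)))), Pow(Add(-683, -1029), -1)) = Mul(Add(3606, Add(Rational(-405, 176), -40, Mul(Rational(-1, 22), 9150625), Mul(Rational(5, 22), 166375))), Pow(-1712, -1)) = Mul(Add(3606, Add(Rational(-405, 176), -40, Rational(-831875, 2), Rational(75625, 2))), Rational(-1, 1712)) = Mul(Add(3606, Rational(-66557445, 176)), Rational(-1, 1712)) = Mul(Rational(-65922789, 176), Rational(-1, 1712)) = Rational(65922789, 301312)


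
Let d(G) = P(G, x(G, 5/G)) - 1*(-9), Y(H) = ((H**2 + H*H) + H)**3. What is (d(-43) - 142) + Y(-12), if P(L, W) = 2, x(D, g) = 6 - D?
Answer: 21024445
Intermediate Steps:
Y(H) = (H + 2*H**2)**3 (Y(H) = ((H**2 + H**2) + H)**3 = (2*H**2 + H)**3 = (H + 2*H**2)**3)
d(G) = 11 (d(G) = 2 - 1*(-9) = 2 + 9 = 11)
(d(-43) - 142) + Y(-12) = (11 - 142) + (-12)**3*(1 + 2*(-12))**3 = -131 - 1728*(1 - 24)**3 = -131 - 1728*(-23)**3 = -131 - 1728*(-12167) = -131 + 21024576 = 21024445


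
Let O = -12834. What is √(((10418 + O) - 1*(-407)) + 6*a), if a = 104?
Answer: I*√1385 ≈ 37.216*I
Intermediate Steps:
√(((10418 + O) - 1*(-407)) + 6*a) = √(((10418 - 12834) - 1*(-407)) + 6*104) = √((-2416 + 407) + 624) = √(-2009 + 624) = √(-1385) = I*√1385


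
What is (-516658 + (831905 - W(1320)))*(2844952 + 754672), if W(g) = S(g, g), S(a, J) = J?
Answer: 1130019163448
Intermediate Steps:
W(g) = g
(-516658 + (831905 - W(1320)))*(2844952 + 754672) = (-516658 + (831905 - 1*1320))*(2844952 + 754672) = (-516658 + (831905 - 1320))*3599624 = (-516658 + 830585)*3599624 = 313927*3599624 = 1130019163448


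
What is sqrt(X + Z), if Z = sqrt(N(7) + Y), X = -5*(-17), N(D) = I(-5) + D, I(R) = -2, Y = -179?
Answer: sqrt(85 + I*sqrt(174)) ≈ 9.2471 + 0.71325*I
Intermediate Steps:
N(D) = -2 + D
X = 85
Z = I*sqrt(174) (Z = sqrt((-2 + 7) - 179) = sqrt(5 - 179) = sqrt(-174) = I*sqrt(174) ≈ 13.191*I)
sqrt(X + Z) = sqrt(85 + I*sqrt(174))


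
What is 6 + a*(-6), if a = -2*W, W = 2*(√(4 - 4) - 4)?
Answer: -90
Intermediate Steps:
W = -8 (W = 2*(√0 - 4) = 2*(0 - 4) = 2*(-4) = -8)
a = 16 (a = -2*(-8) = 16)
6 + a*(-6) = 6 + 16*(-6) = 6 - 96 = -90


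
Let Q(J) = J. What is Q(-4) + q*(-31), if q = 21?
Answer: -655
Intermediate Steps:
Q(-4) + q*(-31) = -4 + 21*(-31) = -4 - 651 = -655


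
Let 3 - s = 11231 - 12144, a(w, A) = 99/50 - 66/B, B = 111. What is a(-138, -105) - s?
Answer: -1692037/1850 ≈ -914.61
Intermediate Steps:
a(w, A) = 2563/1850 (a(w, A) = 99/50 - 66/111 = 99*(1/50) - 66*1/111 = 99/50 - 22/37 = 2563/1850)
s = 916 (s = 3 - (11231 - 12144) = 3 - 1*(-913) = 3 + 913 = 916)
a(-138, -105) - s = 2563/1850 - 1*916 = 2563/1850 - 916 = -1692037/1850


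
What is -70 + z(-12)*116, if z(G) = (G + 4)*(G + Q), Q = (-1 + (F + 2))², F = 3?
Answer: -3782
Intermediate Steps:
Q = 16 (Q = (-1 + (3 + 2))² = (-1 + 5)² = 4² = 16)
z(G) = (4 + G)*(16 + G) (z(G) = (G + 4)*(G + 16) = (4 + G)*(16 + G))
-70 + z(-12)*116 = -70 + (64 + (-12)² + 20*(-12))*116 = -70 + (64 + 144 - 240)*116 = -70 - 32*116 = -70 - 3712 = -3782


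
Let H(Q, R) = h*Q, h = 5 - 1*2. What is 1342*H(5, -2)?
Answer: 20130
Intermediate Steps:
h = 3 (h = 5 - 2 = 3)
H(Q, R) = 3*Q
1342*H(5, -2) = 1342*(3*5) = 1342*15 = 20130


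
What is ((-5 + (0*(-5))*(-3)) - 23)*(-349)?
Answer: 9772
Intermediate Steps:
((-5 + (0*(-5))*(-3)) - 23)*(-349) = ((-5 + 0*(-3)) - 23)*(-349) = ((-5 + 0) - 23)*(-349) = (-5 - 23)*(-349) = -28*(-349) = 9772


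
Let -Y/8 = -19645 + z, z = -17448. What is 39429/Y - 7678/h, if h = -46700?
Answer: 1029933683/3464486200 ≈ 0.29728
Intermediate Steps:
Y = 296744 (Y = -8*(-19645 - 17448) = -8*(-37093) = 296744)
39429/Y - 7678/h = 39429/296744 - 7678/(-46700) = 39429*(1/296744) - 7678*(-1/46700) = 39429/296744 + 3839/23350 = 1029933683/3464486200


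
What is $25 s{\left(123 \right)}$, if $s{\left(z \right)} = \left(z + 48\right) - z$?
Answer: $1200$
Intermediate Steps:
$s{\left(z \right)} = 48$ ($s{\left(z \right)} = \left(48 + z\right) - z = 48$)
$25 s{\left(123 \right)} = 25 \cdot 48 = 1200$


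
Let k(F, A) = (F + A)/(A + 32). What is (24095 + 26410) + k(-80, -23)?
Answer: 454442/9 ≈ 50494.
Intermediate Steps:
k(F, A) = (A + F)/(32 + A)
(24095 + 26410) + k(-80, -23) = (24095 + 26410) + (-23 - 80)/(32 - 23) = 50505 - 103/9 = 454442/9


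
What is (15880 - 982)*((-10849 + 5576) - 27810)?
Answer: -492870534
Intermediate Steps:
(15880 - 982)*((-10849 + 5576) - 27810) = 14898*(-5273 - 27810) = 14898*(-33083) = -492870534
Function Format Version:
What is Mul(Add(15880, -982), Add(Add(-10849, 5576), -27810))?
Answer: -492870534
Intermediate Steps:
Mul(Add(15880, -982), Add(Add(-10849, 5576), -27810)) = Mul(14898, Add(-5273, -27810)) = Mul(14898, -33083) = -492870534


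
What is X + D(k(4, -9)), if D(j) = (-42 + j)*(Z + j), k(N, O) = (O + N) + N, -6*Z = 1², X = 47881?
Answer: 287587/6 ≈ 47931.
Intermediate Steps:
Z = -⅙ (Z = -⅙*1² = -⅙*1 = -⅙ ≈ -0.16667)
k(N, O) = O + 2*N (k(N, O) = (N + O) + N = O + 2*N)
D(j) = (-42 + j)*(-⅙ + j)
X + D(k(4, -9)) = 47881 + (7 + (-9 + 2*4)² - 253*(-9 + 2*4)/6) = 47881 + (7 + (-9 + 8)² - 253*(-9 + 8)/6) = 47881 + (7 + (-1)² - 253/6*(-1)) = 47881 + (7 + 1 + 253/6) = 47881 + 301/6 = 287587/6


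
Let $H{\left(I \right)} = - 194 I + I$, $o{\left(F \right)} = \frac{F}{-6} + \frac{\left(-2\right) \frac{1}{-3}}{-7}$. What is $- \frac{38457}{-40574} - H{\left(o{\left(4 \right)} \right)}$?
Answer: $- \frac{124484915}{852054} \approx -146.1$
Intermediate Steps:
$o{\left(F \right)} = - \frac{2}{21} - \frac{F}{6}$ ($o{\left(F \right)} = F \left(- \frac{1}{6}\right) + \left(-2\right) \left(- \frac{1}{3}\right) \left(- \frac{1}{7}\right) = - \frac{F}{6} + \frac{2}{3} \left(- \frac{1}{7}\right) = - \frac{F}{6} - \frac{2}{21} = - \frac{2}{21} - \frac{F}{6}$)
$H{\left(I \right)} = - 193 I$
$- \frac{38457}{-40574} - H{\left(o{\left(4 \right)} \right)} = - \frac{38457}{-40574} - - 193 \left(- \frac{2}{21} - \frac{2}{3}\right) = \left(-38457\right) \left(- \frac{1}{40574}\right) - - 193 \left(- \frac{2}{21} - \frac{2}{3}\right) = \frac{38457}{40574} - \left(-193\right) \left(- \frac{16}{21}\right) = \frac{38457}{40574} - \frac{3088}{21} = - \frac{124484915}{852054}$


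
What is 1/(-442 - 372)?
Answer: -1/814 ≈ -0.0012285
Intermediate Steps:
1/(-442 - 372) = 1/(-814) = -1/814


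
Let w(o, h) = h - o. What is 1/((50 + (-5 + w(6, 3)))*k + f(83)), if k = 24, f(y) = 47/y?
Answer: 83/83711 ≈ 0.00099151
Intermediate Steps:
1/((50 + (-5 + w(6, 3)))*k + f(83)) = 1/((50 + (-5 + (3 - 1*6)))*24 + 47/83) = 1/((50 + (-5 + (3 - 6)))*24 + 47*(1/83)) = 1/((50 + (-5 - 3))*24 + 47/83) = 1/((50 - 8)*24 + 47/83) = 1/(42*24 + 47/83) = 1/(1008 + 47/83) = 1/(83711/83) = 83/83711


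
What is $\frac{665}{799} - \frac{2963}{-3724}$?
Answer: $\frac{4843897}{2975476} \approx 1.6279$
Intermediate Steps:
$\frac{665}{799} - \frac{2963}{-3724} = 665 \cdot \frac{1}{799} - - \frac{2963}{3724} = \frac{665}{799} + \frac{2963}{3724} = \frac{4843897}{2975476}$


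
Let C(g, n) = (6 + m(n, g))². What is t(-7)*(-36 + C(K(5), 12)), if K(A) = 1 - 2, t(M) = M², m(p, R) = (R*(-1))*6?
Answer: 5292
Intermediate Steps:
m(p, R) = -6*R (m(p, R) = -R*6 = -6*R)
K(A) = -1
C(g, n) = (6 - 6*g)²
t(-7)*(-36 + C(K(5), 12)) = (-7)²*(-36 + 36*(-1 - 1)²) = 49*(-36 + 36*(-2)²) = 49*(-36 + 36*4) = 49*(-36 + 144) = 49*108 = 5292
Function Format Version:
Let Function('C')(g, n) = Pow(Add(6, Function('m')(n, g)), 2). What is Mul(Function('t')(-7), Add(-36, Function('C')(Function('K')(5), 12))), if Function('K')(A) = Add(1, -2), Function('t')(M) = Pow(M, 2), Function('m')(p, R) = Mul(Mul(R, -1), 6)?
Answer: 5292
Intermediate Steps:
Function('m')(p, R) = Mul(-6, R) (Function('m')(p, R) = Mul(Mul(-1, R), 6) = Mul(-6, R))
Function('K')(A) = -1
Function('C')(g, n) = Pow(Add(6, Mul(-6, g)), 2)
Mul(Function('t')(-7), Add(-36, Function('C')(Function('K')(5), 12))) = Mul(Pow(-7, 2), Add(-36, Mul(36, Pow(Add(-1, -1), 2)))) = Mul(49, Add(-36, Mul(36, Pow(-2, 2)))) = Mul(49, Add(-36, Mul(36, 4))) = Mul(49, Add(-36, 144)) = Mul(49, 108) = 5292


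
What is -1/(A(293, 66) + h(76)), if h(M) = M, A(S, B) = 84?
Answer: -1/160 ≈ -0.0062500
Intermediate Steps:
-1/(A(293, 66) + h(76)) = -1/(84 + 76) = -1/160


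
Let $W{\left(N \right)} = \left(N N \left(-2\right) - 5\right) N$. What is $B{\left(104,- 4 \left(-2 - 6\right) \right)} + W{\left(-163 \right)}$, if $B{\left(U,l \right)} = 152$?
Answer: $8662461$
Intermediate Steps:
$W{\left(N \right)} = N \left(-5 - 2 N^{2}\right)$ ($W{\left(N \right)} = \left(N^{2} \left(-2\right) - 5\right) N = \left(- 2 N^{2} - 5\right) N = \left(-5 - 2 N^{2}\right) N = N \left(-5 - 2 N^{2}\right)$)
$B{\left(104,- 4 \left(-2 - 6\right) \right)} + W{\left(-163 \right)} = 152 - - 163 \left(5 + 2 \left(-163\right)^{2}\right) = 152 - - 163 \left(5 + 2 \cdot 26569\right) = 152 - - 163 \left(5 + 53138\right) = 152 - \left(-163\right) 53143 = 152 + 8662309 = 8662461$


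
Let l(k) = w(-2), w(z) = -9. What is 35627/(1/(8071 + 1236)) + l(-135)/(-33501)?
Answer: 3702759320666/11167 ≈ 3.3158e+8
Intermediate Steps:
l(k) = -9
35627/(1/(8071 + 1236)) + l(-135)/(-33501) = 35627/(1/(8071 + 1236)) - 9/(-33501) = 35627/(1/9307) - 9*(-1/33501) = 35627/(1/9307) + 3/11167 = 35627*9307 + 3/11167 = 331580489 + 3/11167 = 3702759320666/11167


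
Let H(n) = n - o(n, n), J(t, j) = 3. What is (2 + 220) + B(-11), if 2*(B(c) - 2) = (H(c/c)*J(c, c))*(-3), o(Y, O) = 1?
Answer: 224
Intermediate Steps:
H(n) = -1 + n (H(n) = n - 1*1 = n - 1 = -1 + n)
B(c) = 2 (B(c) = 2 + (((-1 + c/c)*3)*(-3))/2 = 2 + (((-1 + 1)*3)*(-3))/2 = 2 + ((0*3)*(-3))/2 = 2 + (0*(-3))/2 = 2 + (1/2)*0 = 2 + 0 = 2)
(2 + 220) + B(-11) = (2 + 220) + 2 = 222 + 2 = 224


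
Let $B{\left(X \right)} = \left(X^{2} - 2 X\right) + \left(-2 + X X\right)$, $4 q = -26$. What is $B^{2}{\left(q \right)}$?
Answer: $\frac{36481}{4} \approx 9120.3$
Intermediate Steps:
$q = - \frac{13}{2}$ ($q = \frac{1}{4} \left(-26\right) = - \frac{13}{2} \approx -6.5$)
$B{\left(X \right)} = -2 - 2 X + 2 X^{2}$ ($B{\left(X \right)} = \left(X^{2} - 2 X\right) + \left(-2 + X^{2}\right) = -2 - 2 X + 2 X^{2}$)
$B^{2}{\left(q \right)} = \left(-2 - -13 + 2 \left(- \frac{13}{2}\right)^{2}\right)^{2} = \left(-2 + 13 + 2 \cdot \frac{169}{4}\right)^{2} = \left(-2 + 13 + \frac{169}{2}\right)^{2} = \left(\frac{191}{2}\right)^{2} = \frac{36481}{4}$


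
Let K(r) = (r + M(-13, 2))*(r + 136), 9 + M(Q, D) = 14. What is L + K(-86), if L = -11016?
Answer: -15066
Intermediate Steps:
M(Q, D) = 5 (M(Q, D) = -9 + 14 = 5)
K(r) = (5 + r)*(136 + r) (K(r) = (r + 5)*(r + 136) = (5 + r)*(136 + r))
L + K(-86) = -11016 + (680 + (-86)² + 141*(-86)) = -11016 + (680 + 7396 - 12126) = -11016 - 4050 = -15066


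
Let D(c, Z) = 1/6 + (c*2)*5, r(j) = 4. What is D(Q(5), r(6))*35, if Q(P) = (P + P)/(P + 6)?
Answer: 21385/66 ≈ 324.02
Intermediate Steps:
Q(P) = 2*P/(6 + P) (Q(P) = (2*P)/(6 + P) = 2*P/(6 + P))
D(c, Z) = 1/6 + 10*c (D(c, Z) = 1/6 + (2*c)*5 = 1/6 + 10*c)
D(Q(5), r(6))*35 = (1/6 + 10*(2*5/(6 + 5)))*35 = (1/6 + 10*(2*5/11))*35 = (1/6 + 10*(2*5*(1/11)))*35 = (1/6 + 10*(10/11))*35 = (1/6 + 100/11)*35 = (611/66)*35 = 21385/66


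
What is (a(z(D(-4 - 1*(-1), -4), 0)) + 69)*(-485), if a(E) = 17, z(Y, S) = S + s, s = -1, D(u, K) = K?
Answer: -41710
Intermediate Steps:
z(Y, S) = -1 + S (z(Y, S) = S - 1 = -1 + S)
(a(z(D(-4 - 1*(-1), -4), 0)) + 69)*(-485) = (17 + 69)*(-485) = 86*(-485) = -41710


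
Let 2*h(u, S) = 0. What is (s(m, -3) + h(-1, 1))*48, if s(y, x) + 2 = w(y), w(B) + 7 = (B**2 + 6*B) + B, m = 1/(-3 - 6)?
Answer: -12656/27 ≈ -468.74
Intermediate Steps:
h(u, S) = 0 (h(u, S) = (1/2)*0 = 0)
m = -1/9 (m = 1/(-9) = -1/9 ≈ -0.11111)
w(B) = -7 + B**2 + 7*B (w(B) = -7 + ((B**2 + 6*B) + B) = -7 + (B**2 + 7*B) = -7 + B**2 + 7*B)
s(y, x) = -9 + y**2 + 7*y (s(y, x) = -2 + (-7 + y**2 + 7*y) = -9 + y**2 + 7*y)
(s(m, -3) + h(-1, 1))*48 = ((-9 + (-1/9)**2 + 7*(-1/9)) + 0)*48 = ((-9 + 1/81 - 7/9) + 0)*48 = (-791/81 + 0)*48 = -791/81*48 = -12656/27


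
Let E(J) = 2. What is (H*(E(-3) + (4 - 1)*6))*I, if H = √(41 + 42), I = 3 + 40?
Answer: 860*√83 ≈ 7835.0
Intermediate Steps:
I = 43
H = √83 ≈ 9.1104
(H*(E(-3) + (4 - 1)*6))*I = (√83*(2 + (4 - 1)*6))*43 = (√83*(2 + 3*6))*43 = (√83*(2 + 18))*43 = (√83*20)*43 = (20*√83)*43 = 860*√83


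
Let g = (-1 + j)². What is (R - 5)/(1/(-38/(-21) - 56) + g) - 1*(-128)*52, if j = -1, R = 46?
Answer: 30204994/4531 ≈ 6666.3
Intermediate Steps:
g = 4 (g = (-1 - 1)² = (-2)² = 4)
(R - 5)/(1/(-38/(-21) - 56) + g) - 1*(-128)*52 = (46 - 5)/(1/(-38/(-21) - 56) + 4) - 1*(-128)*52 = 41/(1/(-38*(-1/21) - 56) + 4) + 128*52 = 41/(1/(38/21 - 56) + 4) + 6656 = 41/(1/(-1138/21) + 4) + 6656 = 41/(-21/1138 + 4) + 6656 = 41/(4531/1138) + 6656 = 41*(1138/4531) + 6656 = 46658/4531 + 6656 = 30204994/4531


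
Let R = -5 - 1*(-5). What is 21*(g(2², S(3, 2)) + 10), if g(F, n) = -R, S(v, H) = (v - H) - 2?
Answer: 210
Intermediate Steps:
S(v, H) = -2 + v - H
R = 0 (R = -5 + 5 = 0)
g(F, n) = 0 (g(F, n) = -1*0 = 0)
21*(g(2², S(3, 2)) + 10) = 21*(0 + 10) = 21*10 = 210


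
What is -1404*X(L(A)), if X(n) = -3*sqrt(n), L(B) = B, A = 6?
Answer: 4212*sqrt(6) ≈ 10317.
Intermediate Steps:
-1404*X(L(A)) = -(-4212)*sqrt(6) = 4212*sqrt(6)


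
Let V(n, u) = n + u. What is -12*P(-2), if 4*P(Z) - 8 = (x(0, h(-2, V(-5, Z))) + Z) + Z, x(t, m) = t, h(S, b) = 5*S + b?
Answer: -12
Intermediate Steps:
h(S, b) = b + 5*S
P(Z) = 2 + Z/2 (P(Z) = 2 + ((0 + Z) + Z)/4 = 2 + (Z + Z)/4 = 2 + (2*Z)/4 = 2 + Z/2)
-12*P(-2) = -12*(2 + (½)*(-2)) = -12*(2 - 1) = -12*1 = -12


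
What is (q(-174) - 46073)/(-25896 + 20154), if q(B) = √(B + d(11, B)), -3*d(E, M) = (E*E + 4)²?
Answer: 46073/5742 - I*√48441/17226 ≈ 8.0239 - 0.012777*I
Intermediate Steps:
d(E, M) = -(4 + E²)²/3 (d(E, M) = -(E*E + 4)²/3 = -(E² + 4)²/3 = -(4 + E²)²/3)
q(B) = √(-15625/3 + B) (q(B) = √(B - (4 + 11²)²/3) = √(B - (4 + 121)²/3) = √(B - ⅓*125²) = √(B - ⅓*15625) = √(B - 15625/3) = √(-15625/3 + B))
(q(-174) - 46073)/(-25896 + 20154) = (√(-46875 + 9*(-174))/3 - 46073)/(-25896 + 20154) = (√(-46875 - 1566)/3 - 46073)/(-5742) = (√(-48441)/3 - 46073)*(-1/5742) = ((I*√48441)/3 - 46073)*(-1/5742) = (I*√48441/3 - 46073)*(-1/5742) = (-46073 + I*√48441/3)*(-1/5742) = 46073/5742 - I*√48441/17226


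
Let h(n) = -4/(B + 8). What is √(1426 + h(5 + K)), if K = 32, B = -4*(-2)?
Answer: √5703/2 ≈ 37.759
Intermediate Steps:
B = 8
h(n) = -¼ (h(n) = -4/(8 + 8) = -4/16 = (1/16)*(-4) = -¼)
√(1426 + h(5 + K)) = √(1426 - ¼) = √(5703/4) = √5703/2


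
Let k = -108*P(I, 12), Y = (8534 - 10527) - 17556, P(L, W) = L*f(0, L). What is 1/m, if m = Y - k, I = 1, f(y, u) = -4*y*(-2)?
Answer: -1/19549 ≈ -5.1154e-5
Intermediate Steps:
f(y, u) = 8*y
P(L, W) = 0 (P(L, W) = L*(8*0) = L*0 = 0)
Y = -19549 (Y = -1993 - 17556 = -19549)
k = 0 (k = -108*0 = 0)
m = -19549 (m = -19549 - 1*0 = -19549 + 0 = -19549)
1/m = 1/(-19549) = -1/19549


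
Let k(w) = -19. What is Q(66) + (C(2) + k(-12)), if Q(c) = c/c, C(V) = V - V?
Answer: -18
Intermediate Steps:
C(V) = 0
Q(c) = 1
Q(66) + (C(2) + k(-12)) = 1 + (0 - 19) = 1 - 19 = -18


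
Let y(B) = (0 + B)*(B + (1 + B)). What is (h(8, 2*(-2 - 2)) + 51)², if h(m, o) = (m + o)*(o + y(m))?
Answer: 2601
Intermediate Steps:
y(B) = B*(1 + 2*B)
h(m, o) = (m + o)*(o + m*(1 + 2*m))
(h(8, 2*(-2 - 2)) + 51)² = (((2*(-2 - 2))² + 8*(2*(-2 - 2)) + 8²*(1 + 2*8) + 8*(2*(-2 - 2))*(1 + 2*8)) + 51)² = (((2*(-4))² + 8*(2*(-4)) + 64*(1 + 16) + 8*(2*(-4))*(1 + 16)) + 51)² = (((-8)² + 8*(-8) + 64*17 + 8*(-8)*17) + 51)² = ((64 - 64 + 1088 - 1088) + 51)² = (0 + 51)² = 51² = 2601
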